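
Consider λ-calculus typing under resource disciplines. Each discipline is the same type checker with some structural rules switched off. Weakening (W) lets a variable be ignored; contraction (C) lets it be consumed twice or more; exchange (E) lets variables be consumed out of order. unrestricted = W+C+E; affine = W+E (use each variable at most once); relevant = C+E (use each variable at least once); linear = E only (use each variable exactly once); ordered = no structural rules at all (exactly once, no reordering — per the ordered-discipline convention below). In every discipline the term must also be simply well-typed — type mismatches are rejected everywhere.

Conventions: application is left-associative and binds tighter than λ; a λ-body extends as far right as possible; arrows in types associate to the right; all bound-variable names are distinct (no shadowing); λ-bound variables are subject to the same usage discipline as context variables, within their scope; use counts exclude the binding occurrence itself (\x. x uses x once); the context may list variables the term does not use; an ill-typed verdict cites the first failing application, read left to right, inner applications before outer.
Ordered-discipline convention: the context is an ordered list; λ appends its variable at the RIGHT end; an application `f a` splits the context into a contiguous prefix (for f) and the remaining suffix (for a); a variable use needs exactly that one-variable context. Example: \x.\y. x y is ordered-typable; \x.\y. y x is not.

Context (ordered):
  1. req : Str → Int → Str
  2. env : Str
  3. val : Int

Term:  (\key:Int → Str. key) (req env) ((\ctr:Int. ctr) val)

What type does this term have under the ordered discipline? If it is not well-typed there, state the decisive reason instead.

term : Str
counts: req: 1; env: 1; val: 1; key (λ-bound): 1; ctr (λ-bound): 1
left-to-right use order: key, req, env, ctr, val
typing: well-typed at Str
all disciplines: ordered ✓; linear ✓; affine ✓; relevant ✓; unrestricted ✓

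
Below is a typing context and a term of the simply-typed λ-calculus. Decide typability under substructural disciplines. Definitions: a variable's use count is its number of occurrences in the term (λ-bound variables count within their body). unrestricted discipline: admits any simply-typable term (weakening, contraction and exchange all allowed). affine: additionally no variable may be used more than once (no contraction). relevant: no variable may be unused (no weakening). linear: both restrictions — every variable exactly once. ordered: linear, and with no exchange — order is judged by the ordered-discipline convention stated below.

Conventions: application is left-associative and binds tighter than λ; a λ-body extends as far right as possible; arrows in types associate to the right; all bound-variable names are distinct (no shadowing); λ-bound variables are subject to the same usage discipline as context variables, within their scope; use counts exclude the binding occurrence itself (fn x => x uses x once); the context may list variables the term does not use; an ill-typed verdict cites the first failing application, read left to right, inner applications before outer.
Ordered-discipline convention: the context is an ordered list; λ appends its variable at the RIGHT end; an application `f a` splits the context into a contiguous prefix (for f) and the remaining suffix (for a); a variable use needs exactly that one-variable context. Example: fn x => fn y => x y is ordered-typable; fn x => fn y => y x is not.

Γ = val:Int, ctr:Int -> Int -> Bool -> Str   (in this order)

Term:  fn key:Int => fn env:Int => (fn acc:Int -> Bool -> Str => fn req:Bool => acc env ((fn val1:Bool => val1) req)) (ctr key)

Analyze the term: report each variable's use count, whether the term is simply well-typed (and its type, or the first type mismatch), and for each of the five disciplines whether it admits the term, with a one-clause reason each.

counts: val: 0×; ctr: 1×; key (bound): 1×; env (bound): 1×; acc (bound): 1×; req (bound): 1×; val1 (bound): 1×
left-to-right use order: acc, env, val1, req, ctr, key
typing: well-typed at Int -> Int -> Bool -> Str
ordered: ✗ — val left unused
linear: ✗ — val left unused
affine: ✓ — at most one use each (val, ctr, key, env, acc, req, val1)
relevant: ✗ — val left unused
unrestricted: ✓ — typability at Int -> Int -> Bool -> Str is all that's needed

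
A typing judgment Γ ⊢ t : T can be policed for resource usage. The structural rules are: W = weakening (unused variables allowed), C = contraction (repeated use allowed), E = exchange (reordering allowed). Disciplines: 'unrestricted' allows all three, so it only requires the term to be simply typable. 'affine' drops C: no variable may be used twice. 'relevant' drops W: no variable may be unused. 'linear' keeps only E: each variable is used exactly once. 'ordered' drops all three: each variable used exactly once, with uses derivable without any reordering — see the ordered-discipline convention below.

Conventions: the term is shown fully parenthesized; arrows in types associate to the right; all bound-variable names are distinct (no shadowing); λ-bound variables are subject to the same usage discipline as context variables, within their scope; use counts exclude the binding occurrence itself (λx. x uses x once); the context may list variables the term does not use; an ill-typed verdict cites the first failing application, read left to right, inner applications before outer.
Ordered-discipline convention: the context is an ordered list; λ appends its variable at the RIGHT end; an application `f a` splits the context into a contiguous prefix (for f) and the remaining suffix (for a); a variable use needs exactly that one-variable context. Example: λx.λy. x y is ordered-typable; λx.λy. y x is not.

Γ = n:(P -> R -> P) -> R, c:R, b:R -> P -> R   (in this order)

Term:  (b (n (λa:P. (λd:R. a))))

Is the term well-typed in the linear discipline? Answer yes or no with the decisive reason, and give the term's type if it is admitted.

no — needs weakening: c, d unused
counts: n ×1, c ×0, b ×1, a [bound] ×1, d [bound] ×0
use order (left to right): b, n, a
typing: the term checks, with type P -> R
per-discipline verdicts: ordered ✗; linear ✗; affine ✓; relevant ✗; unrestricted ✓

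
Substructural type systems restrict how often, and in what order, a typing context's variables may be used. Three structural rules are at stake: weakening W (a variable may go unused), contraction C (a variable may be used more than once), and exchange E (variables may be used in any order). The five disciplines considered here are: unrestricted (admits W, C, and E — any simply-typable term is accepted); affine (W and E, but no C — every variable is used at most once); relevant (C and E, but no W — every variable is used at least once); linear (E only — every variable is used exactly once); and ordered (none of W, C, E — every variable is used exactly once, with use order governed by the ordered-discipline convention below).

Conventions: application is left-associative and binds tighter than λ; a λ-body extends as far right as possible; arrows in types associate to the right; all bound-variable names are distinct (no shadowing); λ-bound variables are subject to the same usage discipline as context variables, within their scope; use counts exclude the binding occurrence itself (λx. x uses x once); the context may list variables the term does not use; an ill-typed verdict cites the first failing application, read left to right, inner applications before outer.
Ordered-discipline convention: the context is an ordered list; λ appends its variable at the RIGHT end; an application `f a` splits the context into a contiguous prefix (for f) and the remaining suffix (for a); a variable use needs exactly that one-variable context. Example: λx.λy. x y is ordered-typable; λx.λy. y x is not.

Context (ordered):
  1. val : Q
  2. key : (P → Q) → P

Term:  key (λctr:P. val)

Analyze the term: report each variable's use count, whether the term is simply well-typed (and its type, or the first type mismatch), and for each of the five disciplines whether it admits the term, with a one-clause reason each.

use counts: val ×1; key ×1; ctr [bound] ×0
order of uses: key, val
typing: the term checks, with type P
ordered ✗ (ctr left unused)
linear ✗ (ctr left unused)
affine ✓ (none of val, key, ctr used more than once)
relevant ✗ (ctr left unused)
unrestricted ✓ (well-typed at P; no restrictions here)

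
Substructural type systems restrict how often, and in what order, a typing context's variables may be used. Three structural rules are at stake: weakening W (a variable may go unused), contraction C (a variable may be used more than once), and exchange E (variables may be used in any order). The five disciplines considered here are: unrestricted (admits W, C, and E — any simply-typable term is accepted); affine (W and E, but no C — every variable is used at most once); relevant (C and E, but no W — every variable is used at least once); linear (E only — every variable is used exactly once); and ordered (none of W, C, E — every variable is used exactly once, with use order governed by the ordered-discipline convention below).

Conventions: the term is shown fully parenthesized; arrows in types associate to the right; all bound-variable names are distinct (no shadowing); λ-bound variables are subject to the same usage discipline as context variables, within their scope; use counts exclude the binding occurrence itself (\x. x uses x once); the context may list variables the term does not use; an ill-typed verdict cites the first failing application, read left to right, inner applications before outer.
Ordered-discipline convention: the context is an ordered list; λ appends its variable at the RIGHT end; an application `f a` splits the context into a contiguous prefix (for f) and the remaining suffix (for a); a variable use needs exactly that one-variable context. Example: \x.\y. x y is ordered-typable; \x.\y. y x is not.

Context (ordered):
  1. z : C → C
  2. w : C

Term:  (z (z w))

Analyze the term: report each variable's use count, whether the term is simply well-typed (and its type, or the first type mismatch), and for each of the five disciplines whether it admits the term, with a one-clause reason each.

use counts: z: 2×; w: 1×
uses in reading order: z, z, w
typing: well-typed — term : C
ordered: ✗, needs contraction — z ×2
linear: ✗, needs contraction — z ×2
affine: ✗, needs contraction — z ×2
relevant: ✓, z, w: all used, weakening unneeded
unrestricted: ✓, typability at C is all that's needed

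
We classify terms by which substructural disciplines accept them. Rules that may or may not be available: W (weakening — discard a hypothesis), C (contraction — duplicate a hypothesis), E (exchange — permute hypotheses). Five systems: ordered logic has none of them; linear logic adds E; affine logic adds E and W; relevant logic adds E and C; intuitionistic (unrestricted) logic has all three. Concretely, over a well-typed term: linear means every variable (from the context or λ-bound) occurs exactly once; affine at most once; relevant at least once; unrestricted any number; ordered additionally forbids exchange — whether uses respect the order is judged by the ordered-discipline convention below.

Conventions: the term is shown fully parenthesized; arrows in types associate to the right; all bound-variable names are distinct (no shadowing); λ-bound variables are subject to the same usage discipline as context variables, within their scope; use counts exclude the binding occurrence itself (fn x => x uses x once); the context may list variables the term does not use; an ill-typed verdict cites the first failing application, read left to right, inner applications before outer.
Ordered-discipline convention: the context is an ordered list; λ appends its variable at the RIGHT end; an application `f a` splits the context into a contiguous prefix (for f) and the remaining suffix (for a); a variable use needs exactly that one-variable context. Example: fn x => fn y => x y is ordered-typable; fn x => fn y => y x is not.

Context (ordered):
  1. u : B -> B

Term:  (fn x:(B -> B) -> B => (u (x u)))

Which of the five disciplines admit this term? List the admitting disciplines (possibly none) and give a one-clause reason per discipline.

admitted in: relevant, unrestricted
use counts: u=2, x (λ-bound)=1
use order (left to right): u, x, u
typing: ✓ — ((B -> B) -> B) -> B
ordered: ✗, needs contraction — u ×2
linear: ✗, needs contraction — u ×2
affine: ✗, needs contraction — u ×2
relevant: ✓, at least one use each (u, x)
unrestricted: ✓, well-typed at ((B -> B) -> B) -> B; no restrictions here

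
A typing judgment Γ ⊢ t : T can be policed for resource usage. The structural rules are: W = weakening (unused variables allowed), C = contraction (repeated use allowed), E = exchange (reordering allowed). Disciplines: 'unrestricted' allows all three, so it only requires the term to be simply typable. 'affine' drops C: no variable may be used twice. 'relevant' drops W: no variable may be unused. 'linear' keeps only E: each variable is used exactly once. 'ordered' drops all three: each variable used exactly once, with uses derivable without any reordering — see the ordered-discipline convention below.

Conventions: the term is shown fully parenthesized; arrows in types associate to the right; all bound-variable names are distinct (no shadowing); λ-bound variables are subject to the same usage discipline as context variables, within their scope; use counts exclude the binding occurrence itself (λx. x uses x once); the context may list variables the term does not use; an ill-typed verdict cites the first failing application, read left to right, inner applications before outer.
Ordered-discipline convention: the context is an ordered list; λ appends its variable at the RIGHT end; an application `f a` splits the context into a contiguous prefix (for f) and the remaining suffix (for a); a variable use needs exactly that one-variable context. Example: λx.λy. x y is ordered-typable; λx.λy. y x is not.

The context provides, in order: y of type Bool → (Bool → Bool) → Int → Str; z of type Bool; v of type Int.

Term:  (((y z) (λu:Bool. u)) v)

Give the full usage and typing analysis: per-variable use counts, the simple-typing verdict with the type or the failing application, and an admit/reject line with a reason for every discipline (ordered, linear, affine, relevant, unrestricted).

variable uses: y=1, z=1, v=1, u [bound]=1
uses in reading order: y, z, u, v
typing: well-typed at Str
ordered ✓ (y, z, v, u: once each, no exchange needed)
linear ✓ (y, z, v, u: one use apiece)
affine ✓ (y, z, v, u: no repeats, contraction unneeded)
relevant ✓ (every one of y, z, v, u appears)
unrestricted ✓ (typability at Str is all that's needed)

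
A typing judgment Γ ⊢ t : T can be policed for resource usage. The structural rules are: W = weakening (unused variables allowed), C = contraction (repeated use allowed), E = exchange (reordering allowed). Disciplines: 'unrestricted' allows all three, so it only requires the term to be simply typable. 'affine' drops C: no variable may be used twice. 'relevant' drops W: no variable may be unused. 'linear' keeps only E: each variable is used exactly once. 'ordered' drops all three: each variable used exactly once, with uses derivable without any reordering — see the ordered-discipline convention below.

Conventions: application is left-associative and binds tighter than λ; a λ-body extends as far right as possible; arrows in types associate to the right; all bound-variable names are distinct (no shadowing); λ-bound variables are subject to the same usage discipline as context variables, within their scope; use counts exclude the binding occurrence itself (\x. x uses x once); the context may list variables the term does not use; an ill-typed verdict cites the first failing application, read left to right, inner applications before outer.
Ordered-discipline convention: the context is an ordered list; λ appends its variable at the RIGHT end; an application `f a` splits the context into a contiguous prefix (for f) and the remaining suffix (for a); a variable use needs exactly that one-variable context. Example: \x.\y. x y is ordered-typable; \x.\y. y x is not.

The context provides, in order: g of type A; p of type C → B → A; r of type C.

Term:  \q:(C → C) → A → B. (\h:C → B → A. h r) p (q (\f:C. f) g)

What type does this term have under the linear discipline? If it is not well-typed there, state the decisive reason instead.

term : ((C → C) → A → B) → A
counts: g: 1×, p: 1×, r: 1×, q (bound): 1×, h (bound): 1×, f (bound): 1×
left-to-right use order: h, r, p, q, f, g
typing: well-typed at ((C → C) → A → B) → A
all disciplines: ordered ✗ | linear ✓ | affine ✓ | relevant ✓ | unrestricted ✓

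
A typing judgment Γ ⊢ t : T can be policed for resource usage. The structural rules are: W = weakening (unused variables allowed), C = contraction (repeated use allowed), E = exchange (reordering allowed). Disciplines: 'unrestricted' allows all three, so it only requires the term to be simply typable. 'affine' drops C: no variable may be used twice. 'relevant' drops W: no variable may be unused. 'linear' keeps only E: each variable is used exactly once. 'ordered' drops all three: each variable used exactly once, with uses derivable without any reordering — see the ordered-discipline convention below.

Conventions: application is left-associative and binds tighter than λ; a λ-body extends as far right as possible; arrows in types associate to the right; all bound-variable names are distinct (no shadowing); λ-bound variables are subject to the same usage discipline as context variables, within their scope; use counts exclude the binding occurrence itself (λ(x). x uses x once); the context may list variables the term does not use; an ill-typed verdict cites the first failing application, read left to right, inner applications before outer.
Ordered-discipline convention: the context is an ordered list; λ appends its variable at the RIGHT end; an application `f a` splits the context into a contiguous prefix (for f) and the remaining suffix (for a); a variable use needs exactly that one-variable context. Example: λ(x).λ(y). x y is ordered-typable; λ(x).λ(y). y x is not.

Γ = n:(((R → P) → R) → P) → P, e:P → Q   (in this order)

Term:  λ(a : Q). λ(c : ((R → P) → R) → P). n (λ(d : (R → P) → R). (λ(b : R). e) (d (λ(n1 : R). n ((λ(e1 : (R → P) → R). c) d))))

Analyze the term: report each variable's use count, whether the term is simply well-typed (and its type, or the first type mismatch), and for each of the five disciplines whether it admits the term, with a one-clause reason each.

variable uses: n ×2; e ×1; a (λ-bound) ×0; c (λ-bound) ×1; d (λ-bound) ×2; b (λ-bound) ×0; n1 (λ-bound) ×0; e1 (λ-bound) ×0
uses in reading order: n, e, d, n, c, d
typing: ill-typed: a function awaiting ((R → P) → R) → P gets ((R → P) → R) → P → Q
ordered ✗ (not simply typable)
linear ✗ (fails simple typing)
affine ✗ (a type mismatch blocks all five)
relevant ✗ (the type mismatch rejects it)
unrestricted ✗ (not simply typable)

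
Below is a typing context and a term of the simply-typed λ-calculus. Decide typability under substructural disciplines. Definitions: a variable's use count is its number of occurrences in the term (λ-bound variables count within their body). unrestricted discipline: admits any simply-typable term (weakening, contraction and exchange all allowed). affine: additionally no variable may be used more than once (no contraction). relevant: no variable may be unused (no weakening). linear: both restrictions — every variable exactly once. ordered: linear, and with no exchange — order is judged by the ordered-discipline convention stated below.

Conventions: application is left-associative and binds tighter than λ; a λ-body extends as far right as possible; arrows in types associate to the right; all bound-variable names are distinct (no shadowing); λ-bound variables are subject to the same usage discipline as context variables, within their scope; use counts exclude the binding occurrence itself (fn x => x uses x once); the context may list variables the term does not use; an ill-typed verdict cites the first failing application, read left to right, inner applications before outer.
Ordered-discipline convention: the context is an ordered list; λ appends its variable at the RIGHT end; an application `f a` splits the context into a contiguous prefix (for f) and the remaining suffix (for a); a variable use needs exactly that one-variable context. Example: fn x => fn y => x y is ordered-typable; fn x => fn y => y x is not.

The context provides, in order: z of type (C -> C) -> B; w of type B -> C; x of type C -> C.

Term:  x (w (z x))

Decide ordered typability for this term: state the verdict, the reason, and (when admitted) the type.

no — needs contraction — x ×2
counts: z: 1, w: 1, x: 2
use order (left to right): x, w, z, x
typing: the term checks, with type C
per-discipline verdicts: ordered ✗; linear ✗; affine ✗; relevant ✓; unrestricted ✓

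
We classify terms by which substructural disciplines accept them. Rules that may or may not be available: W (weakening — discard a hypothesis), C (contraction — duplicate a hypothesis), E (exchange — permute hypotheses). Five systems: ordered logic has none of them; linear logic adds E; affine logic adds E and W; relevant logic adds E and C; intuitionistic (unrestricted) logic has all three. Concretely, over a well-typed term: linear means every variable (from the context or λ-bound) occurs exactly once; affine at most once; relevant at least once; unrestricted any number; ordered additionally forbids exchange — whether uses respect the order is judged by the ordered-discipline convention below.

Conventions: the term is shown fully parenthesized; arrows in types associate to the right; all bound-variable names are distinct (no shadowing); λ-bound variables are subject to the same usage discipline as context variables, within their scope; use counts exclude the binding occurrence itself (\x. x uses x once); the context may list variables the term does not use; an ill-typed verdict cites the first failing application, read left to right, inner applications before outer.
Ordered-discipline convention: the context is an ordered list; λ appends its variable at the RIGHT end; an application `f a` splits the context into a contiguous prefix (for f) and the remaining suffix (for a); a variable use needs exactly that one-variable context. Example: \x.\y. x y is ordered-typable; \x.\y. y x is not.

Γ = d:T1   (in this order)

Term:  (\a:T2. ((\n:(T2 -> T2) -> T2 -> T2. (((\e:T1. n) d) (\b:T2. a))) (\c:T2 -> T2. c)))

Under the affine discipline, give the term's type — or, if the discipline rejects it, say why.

term : T2 -> T2 -> T2
variable uses: d ×1; a [bound] ×1; n [bound] ×1; e [bound] ×0; b [bound] ×0; c [bound] ×1
uses in reading order: n, d, a, c
typing: well-typed at T2 -> T2 -> T2
summary: ordered ✗, linear ✗, affine ✓, relevant ✗, unrestricted ✓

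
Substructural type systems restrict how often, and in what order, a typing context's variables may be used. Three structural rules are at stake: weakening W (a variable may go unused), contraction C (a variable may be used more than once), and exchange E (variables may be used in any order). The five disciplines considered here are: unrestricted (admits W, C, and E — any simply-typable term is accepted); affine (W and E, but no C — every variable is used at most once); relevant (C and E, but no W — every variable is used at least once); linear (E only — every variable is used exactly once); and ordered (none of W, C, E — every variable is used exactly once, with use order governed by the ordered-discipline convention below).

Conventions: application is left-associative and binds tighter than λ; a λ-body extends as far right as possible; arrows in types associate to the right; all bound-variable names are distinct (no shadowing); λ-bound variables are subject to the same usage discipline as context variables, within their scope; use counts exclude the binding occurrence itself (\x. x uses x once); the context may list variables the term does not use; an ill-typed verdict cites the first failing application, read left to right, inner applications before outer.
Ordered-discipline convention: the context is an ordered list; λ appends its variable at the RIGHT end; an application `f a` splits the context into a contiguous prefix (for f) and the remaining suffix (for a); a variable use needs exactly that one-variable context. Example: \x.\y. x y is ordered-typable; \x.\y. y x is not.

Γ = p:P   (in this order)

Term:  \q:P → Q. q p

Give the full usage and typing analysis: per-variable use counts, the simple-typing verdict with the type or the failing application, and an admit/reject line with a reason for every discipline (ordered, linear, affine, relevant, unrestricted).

use counts: p: 1×; q (bound): 1×
uses in reading order: q, p
typing: well-typed at (P → Q) → Q
ordered: ✗ — needs exchange: uses follow q, p
linear: ✓ — single use per variable (p, q)
affine: ✓ — p, q: no repeats, contraction unneeded
relevant: ✓ — none of p, q goes unused
unrestricted: ✓ — typability at (P → Q) → Q is all that's needed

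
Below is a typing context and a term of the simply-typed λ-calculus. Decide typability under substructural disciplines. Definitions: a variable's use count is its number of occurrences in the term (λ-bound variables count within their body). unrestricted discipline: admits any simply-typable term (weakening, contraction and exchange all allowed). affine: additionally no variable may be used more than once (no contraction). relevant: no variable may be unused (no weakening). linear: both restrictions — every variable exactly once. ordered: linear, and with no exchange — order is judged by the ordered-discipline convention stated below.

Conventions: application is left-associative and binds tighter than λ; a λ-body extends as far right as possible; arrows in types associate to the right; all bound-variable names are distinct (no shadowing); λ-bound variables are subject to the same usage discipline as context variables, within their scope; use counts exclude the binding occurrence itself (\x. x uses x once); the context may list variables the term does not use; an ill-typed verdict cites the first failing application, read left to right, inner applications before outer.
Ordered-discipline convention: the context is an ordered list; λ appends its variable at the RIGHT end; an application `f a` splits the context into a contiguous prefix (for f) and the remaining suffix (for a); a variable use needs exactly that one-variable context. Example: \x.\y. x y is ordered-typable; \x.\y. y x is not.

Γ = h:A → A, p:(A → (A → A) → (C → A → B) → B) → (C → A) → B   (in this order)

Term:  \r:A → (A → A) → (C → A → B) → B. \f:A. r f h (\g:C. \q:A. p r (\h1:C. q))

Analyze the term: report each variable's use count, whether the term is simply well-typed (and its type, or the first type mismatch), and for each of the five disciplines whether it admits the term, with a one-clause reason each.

variable uses: h: 1×; p: 1×; r (λ-bound): 2×; f (λ-bound): 1×; g (λ-bound): 0×; q (λ-bound): 1×; h1 (λ-bound): 0×
left-to-right use order: r, f, h, p, r, q
typing: ✓ — (A → (A → A) → (C → A → B) → B) → A → B
ordered ✗ (r ×2 used more than once (contraction); g, h1 never used (weakening))
linear ✗ (r ×2 used more than once (contraction); g, h1 never used (weakening))
affine ✗ (r ×2 used more than once (contraction))
relevant ✗ (g, h1 never used (weakening))
unrestricted ✓ (type-checks ((A → (A → A) → (C → A → B) → B) → A → B) and nothing is barred)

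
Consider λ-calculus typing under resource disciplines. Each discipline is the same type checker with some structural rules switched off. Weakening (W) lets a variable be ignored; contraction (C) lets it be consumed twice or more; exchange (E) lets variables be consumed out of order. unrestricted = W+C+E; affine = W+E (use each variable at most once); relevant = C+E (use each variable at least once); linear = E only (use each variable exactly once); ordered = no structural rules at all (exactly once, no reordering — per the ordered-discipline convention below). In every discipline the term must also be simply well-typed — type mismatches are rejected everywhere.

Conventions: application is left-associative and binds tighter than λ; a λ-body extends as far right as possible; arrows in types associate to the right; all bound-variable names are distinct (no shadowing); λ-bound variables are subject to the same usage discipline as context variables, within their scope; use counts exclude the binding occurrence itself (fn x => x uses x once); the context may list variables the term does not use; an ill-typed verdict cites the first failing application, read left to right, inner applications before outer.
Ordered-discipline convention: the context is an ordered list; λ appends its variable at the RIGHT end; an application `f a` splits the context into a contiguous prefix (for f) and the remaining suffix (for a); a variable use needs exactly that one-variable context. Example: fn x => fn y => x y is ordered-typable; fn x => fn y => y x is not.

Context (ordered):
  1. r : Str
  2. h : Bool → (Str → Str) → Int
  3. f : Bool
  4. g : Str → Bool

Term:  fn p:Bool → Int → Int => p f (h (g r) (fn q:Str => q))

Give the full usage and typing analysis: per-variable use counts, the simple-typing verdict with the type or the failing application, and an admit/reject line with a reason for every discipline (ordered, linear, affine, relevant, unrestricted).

counts: r=1; h=1; f=1; g=1; p (bound)=1; q (bound)=1
uses in reading order: p, f, h, g, r, q
typing: well-typed — term : (Bool → Int → Int) → Int
ordered ✗ (use order p, f, h, g, r, q needs exchange)
linear ✓ (r, h, f, g, p, q: one use apiece)
affine ✓ (none of r, h, f, g, p, q used more than once)
relevant ✓ (none of r, h, f, g, p, q goes unused)
unrestricted ✓ (typability at (Bool → Int → Int) → Int is all that's needed)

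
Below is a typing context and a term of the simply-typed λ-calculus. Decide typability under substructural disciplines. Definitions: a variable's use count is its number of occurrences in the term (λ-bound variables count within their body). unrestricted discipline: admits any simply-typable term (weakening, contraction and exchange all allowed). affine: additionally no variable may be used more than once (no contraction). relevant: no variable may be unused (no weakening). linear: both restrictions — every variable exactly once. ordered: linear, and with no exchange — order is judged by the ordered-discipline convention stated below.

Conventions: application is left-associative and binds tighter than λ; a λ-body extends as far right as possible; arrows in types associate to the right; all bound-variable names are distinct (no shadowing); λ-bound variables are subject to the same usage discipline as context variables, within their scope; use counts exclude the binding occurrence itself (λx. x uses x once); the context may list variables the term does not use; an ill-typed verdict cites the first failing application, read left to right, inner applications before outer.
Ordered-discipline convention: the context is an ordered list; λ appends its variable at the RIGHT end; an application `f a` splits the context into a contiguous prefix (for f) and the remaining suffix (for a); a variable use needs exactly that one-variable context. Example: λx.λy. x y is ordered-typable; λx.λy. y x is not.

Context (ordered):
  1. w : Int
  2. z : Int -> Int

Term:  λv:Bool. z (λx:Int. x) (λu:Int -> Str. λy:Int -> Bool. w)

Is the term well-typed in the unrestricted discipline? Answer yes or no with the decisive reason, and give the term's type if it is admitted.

no — a type mismatch blocks all five
variable uses: w ×1; z ×1; v [bound] ×0; x [bound] ×1; u [bound] ×0; y [bound] ×0
use order (left to right): z, x, w
typing: ill-typed: a function awaiting Int gets Int -> Int
per-discipline verdicts: ordered ✗; linear ✗; affine ✗; relevant ✗; unrestricted ✗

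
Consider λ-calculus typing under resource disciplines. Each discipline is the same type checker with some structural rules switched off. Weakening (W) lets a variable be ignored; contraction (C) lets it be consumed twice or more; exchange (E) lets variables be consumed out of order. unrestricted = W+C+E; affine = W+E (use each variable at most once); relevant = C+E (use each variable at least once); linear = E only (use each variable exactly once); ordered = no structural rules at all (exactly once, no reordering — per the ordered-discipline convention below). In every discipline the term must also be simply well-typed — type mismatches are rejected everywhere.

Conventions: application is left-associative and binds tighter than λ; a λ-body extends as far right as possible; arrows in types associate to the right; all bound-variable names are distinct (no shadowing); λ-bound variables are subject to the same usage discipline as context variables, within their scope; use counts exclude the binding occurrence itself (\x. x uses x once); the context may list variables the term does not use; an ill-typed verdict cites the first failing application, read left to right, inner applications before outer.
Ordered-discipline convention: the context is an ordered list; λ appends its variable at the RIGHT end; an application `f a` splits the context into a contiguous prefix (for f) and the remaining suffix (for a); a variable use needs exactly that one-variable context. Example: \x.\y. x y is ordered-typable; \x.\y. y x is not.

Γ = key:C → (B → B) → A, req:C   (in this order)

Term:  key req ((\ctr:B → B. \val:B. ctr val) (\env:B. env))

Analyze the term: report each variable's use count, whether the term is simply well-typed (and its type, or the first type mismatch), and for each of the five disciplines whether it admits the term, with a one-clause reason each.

use counts: key ×1; req ×1; ctr (λ-bound) ×1; val (λ-bound) ×1; env (λ-bound) ×1
order of uses: key, req, ctr, val, env
typing: ✓ — A
ordered ✓ (key, req, ctr, val, env once each; derivable with no W/C/E)
linear ✓ (single use per variable (key, req, ctr, val, env))
affine ✓ (at most one use each (key, req, ctr, val, env))
relevant ✓ (key, req, ctr, val, env: all used, weakening unneeded)
unrestricted ✓ (typability at A is all that's needed)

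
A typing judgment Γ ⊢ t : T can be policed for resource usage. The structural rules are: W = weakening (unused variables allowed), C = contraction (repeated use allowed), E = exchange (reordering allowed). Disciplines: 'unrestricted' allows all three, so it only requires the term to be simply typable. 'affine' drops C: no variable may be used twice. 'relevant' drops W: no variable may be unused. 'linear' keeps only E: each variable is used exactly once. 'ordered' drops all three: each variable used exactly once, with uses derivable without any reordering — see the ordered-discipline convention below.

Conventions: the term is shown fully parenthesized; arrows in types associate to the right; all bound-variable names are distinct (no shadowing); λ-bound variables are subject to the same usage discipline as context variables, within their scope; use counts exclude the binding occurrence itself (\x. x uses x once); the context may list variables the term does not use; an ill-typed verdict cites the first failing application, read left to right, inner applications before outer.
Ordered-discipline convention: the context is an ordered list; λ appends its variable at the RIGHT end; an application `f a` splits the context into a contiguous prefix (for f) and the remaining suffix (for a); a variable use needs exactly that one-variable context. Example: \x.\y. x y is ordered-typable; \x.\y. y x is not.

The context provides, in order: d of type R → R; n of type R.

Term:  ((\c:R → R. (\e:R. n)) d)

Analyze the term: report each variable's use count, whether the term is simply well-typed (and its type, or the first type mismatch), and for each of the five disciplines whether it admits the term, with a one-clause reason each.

usage: d: 1×, n: 1×, c (λ-bound): 0×, e (λ-bound): 0×
order of uses: n, d
typing: well-typed — term : R → R
ordered: ✗, needs weakening: c, e unused
linear: ✗, needs weakening: c, e unused
affine: ✓, none of d, n, c, e used more than once
relevant: ✗, needs weakening: c, e unused
unrestricted: ✓, simply typable at R → R; W, C, E all held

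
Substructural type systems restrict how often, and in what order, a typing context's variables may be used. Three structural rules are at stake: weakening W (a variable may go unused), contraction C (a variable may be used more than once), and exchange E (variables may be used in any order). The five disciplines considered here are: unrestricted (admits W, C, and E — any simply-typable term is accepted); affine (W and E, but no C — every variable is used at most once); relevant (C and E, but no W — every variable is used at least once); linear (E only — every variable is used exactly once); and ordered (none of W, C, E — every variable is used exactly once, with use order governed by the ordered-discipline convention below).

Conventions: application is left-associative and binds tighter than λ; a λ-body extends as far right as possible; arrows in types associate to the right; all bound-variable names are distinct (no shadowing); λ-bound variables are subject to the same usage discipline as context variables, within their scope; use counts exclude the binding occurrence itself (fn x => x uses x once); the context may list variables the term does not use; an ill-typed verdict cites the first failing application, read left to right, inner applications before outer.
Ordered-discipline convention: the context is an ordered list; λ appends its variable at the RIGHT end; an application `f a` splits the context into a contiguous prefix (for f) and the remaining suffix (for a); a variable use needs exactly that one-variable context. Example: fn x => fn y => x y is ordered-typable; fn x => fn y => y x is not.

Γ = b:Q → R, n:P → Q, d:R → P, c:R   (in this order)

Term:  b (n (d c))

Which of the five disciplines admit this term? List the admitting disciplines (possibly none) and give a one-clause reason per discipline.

accepted by: ordered, linear, affine, relevant, unrestricted
counts: b=1, n=1, d=1, c=1
left-to-right use order: b, n, d, c
typing: ✓ — R
ordered: ✓, b, n, d, c once each; derivable with no W/C/E
linear: ✓, each of b, n, d, c used exactly once
affine: ✓, b, n, d, c: no repeats, contraction unneeded
relevant: ✓, none of b, n, d, c goes unused
unrestricted: ✓, well-typed at R; no restrictions here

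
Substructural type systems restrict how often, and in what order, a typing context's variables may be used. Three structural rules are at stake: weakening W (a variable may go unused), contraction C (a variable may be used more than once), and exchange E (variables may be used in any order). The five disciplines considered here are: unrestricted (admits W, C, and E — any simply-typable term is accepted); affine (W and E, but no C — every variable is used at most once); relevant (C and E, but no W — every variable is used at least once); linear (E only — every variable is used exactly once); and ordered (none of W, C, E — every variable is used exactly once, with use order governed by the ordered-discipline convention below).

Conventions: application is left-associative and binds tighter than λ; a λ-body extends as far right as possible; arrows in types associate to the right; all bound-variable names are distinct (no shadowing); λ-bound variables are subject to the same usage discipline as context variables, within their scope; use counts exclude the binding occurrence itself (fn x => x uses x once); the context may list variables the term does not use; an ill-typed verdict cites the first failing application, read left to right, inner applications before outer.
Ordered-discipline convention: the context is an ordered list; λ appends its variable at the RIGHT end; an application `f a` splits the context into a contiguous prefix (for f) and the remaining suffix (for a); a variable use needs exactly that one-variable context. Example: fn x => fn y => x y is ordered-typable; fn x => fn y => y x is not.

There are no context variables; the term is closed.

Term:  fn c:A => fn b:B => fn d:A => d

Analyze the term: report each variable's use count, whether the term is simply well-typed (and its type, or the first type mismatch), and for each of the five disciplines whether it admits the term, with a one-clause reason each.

counts: c (λ-bound)=0, b (λ-bound)=0, d (λ-bound)=1
order of uses: d
typing: well-typed — term : A → B → A → A
ordered: ✗, c, b never used (weakening)
linear: ✗, c, b never used (weakening)
affine: ✓, no duplicate uses among c, b, d
relevant: ✗, c, b never used (weakening)
unrestricted: ✓, typability at A → B → A → A is all that's needed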